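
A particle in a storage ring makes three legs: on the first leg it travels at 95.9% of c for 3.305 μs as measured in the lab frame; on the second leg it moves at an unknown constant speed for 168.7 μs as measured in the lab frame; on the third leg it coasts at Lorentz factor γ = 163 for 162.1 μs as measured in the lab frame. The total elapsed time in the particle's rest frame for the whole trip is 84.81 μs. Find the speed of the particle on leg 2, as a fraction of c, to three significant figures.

Leg 1: β = 0.959; γ = 1/√(1 − 0.959²) = 1/√0.08032 = 3.529; τ_1 = 3.305/3.529 = 0.9367 μs.
Leg 2: speed unknown; τ_2 = 168.7/γ_2.
Leg 3: γ = 163; τ_3 = 162.1/163.0 = 0.9945 μs.
Total proper time: 0.9367 + τ_2 + 0.9945 = 84.81, so τ_2 = 84.81 − 1.931 = 82.88 μs.
γ_2 = 168.7/82.88 = 2.036; β = √(1 − 1/γ²) = √0.7586.

β = 0.871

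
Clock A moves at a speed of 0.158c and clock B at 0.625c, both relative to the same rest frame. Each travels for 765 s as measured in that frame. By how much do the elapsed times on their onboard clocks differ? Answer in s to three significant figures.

|τ_A − τ_B| = 158 s

A: γ = 1/√(1 − 0.158²) = 1/√0.9750 = 1.013; τ_A = 765/1.013 = 755.4 s.
B: γ = 1/√(1 − 0.625²) = 1/√0.6094 = 1.281; τ_B = 765/1.281 = 597.2 s.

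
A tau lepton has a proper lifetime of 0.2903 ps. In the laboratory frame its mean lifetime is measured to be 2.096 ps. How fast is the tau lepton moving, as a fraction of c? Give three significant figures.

γ = Δt/τ₀ = 2.096/0.2903 = 7.220
β = √(1 − 1/γ²) = √(1 − 0.01918) = √0.9808

β = 0.990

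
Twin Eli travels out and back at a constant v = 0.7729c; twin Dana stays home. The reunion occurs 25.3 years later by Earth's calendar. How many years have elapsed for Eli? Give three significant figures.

γ = 1/√(1 − 0.7729²) = 1/√0.4026 = 1.576
Eli's clock measures proper time along the trip: τ = Δt/γ = 25.3/1.576 years.

τ = 16.1 years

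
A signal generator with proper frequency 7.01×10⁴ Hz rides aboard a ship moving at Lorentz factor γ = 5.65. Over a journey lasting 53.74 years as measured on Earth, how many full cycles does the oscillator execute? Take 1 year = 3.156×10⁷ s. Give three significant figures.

N = 2.10×10¹³

γ = 5.65
The oscillator's own cycle count is N = f × τ where τ is the proper time on the ship. τ = Δt/γ = 53.74/5.650 = 9.512 years = 3.002×10⁸ s.
N = 7.01×10⁴ × 3.002×10⁸ = 2.104×10¹³.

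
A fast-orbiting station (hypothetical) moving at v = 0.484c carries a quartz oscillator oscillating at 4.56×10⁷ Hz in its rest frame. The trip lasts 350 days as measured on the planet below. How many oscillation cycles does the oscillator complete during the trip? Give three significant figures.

N = 1.21×10¹⁵

γ = 1/√(1 − 0.484²) = 1/√0.7657 = 1.143
The oscillator's own cycle count is N = f × τ where τ is the proper time aboard the station. τ = Δt/γ = 350/1.143 = 306.3 days = 2.646×10⁷ s.
N = 4.56×10⁷ × 2.646×10⁷ = 1.207×10¹⁵.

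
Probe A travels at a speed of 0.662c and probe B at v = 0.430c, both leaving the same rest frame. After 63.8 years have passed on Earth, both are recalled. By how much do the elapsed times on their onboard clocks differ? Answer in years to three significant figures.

|τ_A − τ_B| = 9.78 years

A: γ = 1/√(1 − 0.662²) = 1/√0.5618 = 1.334; τ_A = 63.8/1.334 = 47.82 years.
B: γ = 1/√(1 − 0.430²) = 1/√0.8151 = 1.108; τ_B = 63.8/1.108 = 57.60 years.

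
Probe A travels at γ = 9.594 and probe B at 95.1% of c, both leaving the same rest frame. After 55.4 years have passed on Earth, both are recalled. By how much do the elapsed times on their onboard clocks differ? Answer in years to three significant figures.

A: γ = 9.594; τ_A = 55.4/9.594 = 5.774 years.
B: β = 0.951; γ = 1/√(1 − 0.951²) = 1/√0.09560 = 3.234; τ_B = 55.4/3.234 = 17.13 years.

|τ_A − τ_B| = 11.4 years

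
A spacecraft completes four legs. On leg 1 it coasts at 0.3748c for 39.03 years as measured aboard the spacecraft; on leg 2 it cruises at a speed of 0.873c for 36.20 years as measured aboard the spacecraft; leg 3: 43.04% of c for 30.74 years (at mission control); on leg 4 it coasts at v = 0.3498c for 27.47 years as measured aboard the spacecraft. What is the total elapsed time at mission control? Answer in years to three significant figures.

Leg 1: γ = 1/√(1 − 0.3748²) = 1/√0.8595 = 1.079; Δt_1 = 1.079 × 39.03 = 42.10 years.
Leg 2: γ = 1/√(1 − 0.873²) = 1/√0.2379 = 2.050; Δt_2 = 2.050 × 36.20 = 74.22 years.
Leg 3: 30.74 years is already measured at mission control.
Leg 4: γ = 1/√(1 − 0.3498²) = 1/√0.8776 = 1.067; Δt_4 = 1.067 × 27.47 = 29.32 years.
Total: 42.10 + 74.22 + 30.74 + 29.32 years.

Δt = 176 years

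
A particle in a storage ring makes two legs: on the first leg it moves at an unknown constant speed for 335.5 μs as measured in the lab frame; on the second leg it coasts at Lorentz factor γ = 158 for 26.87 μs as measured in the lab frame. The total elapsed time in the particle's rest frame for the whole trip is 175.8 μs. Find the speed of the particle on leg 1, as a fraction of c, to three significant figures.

β = 0.852

Leg 1: speed unknown; τ_1 = 335.5/γ_1.
Leg 2: γ = 158; τ_2 = 26.87/158.0 = 0.1701 μs.
Total proper time: τ_1 + 0.1701 = 175.8, so τ_1 = 175.8 − 0.1701 = 175.6 μs.
γ_1 = 335.5/175.6 = 1.910; β = √(1 − 1/γ²) = √0.7260.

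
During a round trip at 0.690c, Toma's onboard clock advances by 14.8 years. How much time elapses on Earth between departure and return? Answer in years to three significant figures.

γ = 1/√(1 − 0.690²) = 1/√0.5239 = 1.382
Earth-frame duration is the dilated interval: Δt = γτ = 1.382 × 14.8 years.

Δt = 20.4 years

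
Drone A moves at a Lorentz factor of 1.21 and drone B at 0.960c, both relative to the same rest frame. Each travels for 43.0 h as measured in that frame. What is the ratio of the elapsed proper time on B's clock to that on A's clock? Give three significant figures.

τ_B/τ_A = 0.339

A: γ = 1.21. B: γ = 1/√(1 − 0.960²) = 25/7 ≈ 3.571.
τ_A/τ_B = γ_B/γ_A = 3.571/1.210 = 2.952, so τ_B/τ_A = 0.3388.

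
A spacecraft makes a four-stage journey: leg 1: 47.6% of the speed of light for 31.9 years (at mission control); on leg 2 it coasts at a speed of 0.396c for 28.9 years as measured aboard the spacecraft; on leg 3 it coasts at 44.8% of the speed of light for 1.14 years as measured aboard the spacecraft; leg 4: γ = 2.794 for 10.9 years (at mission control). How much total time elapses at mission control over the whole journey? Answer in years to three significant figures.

Leg 1: 31.9 years is already measured at mission control.
Leg 2: γ = 1/√(1 − 0.396²) = 1/√0.8432 = 1.089; Δt_2 = 1.089 × 28.9 = 31.47 years.
Leg 3: β = 0.448; γ = 1/√(1 − 0.448²) = 1/√0.7993 = 1.119; Δt_3 = 1.119 × 1.14 = 1.275 years.
Leg 4: 10.9 years is already measured at mission control.
Total: 31.90 + 31.47 + 1.275 + 10.90 years.

Δt = 75.5 years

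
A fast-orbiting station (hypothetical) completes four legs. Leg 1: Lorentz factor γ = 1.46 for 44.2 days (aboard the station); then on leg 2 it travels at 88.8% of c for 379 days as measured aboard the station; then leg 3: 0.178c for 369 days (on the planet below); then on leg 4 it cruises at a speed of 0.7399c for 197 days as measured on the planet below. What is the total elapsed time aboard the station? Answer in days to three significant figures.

τ = 919 days

Leg 1: 44.2 days is already measured aboard the station.
Leg 2: 379 days is already measured aboard the station.
Leg 3: γ = 1/√(1 − 0.178²) = 1/√0.9683 = 1.016; τ_3 = 369/1.016 = 363.1 days.
Leg 4: γ = 1/√(1 − 0.7399²) = 1/√0.4525 = 1.487; τ_4 = 197/1.487 = 132.5 days.
Total: 44.20 + 379.0 + 363.1 + 132.5 days.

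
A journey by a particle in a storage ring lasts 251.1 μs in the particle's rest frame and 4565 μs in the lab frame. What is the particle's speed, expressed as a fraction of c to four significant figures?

v = 0.9985c

The proper time is measured in the particle's rest frame (both events occur at the particle's location); Δt is measured in the lab frame. γ = Δt/τ = 4565/251.1 = 18.18.
β = √(1 − 1/γ²) = √(1 − 0.003026) = √0.9970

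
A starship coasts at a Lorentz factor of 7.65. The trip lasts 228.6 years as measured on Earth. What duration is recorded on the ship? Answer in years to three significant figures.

τ = 29.9 years

γ = 7.65
The interval measured on Earth is the dilated one; the clock on the ship measures the proper time τ = Δt/γ = 228.6/7.650 years.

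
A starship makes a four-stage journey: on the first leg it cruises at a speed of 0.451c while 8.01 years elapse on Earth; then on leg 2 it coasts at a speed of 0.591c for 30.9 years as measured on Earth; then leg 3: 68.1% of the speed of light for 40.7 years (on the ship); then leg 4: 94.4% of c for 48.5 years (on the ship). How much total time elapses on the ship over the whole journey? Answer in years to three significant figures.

Leg 1: γ = 1/√(1 − 0.451²) = 1/√0.7966 = 1.120; τ_1 = 8.01/1.120 = 7.149 years.
Leg 2: γ = 1/√(1 − 0.591²) = 1/√0.6507 = 1.240; τ_2 = 30.9/1.240 = 24.93 years.
Leg 3: 40.7 years is already measured on the ship.
Leg 4: 48.5 years is already measured on the ship.
Total: 7.149 + 24.93 + 40.70 + 48.50 years.

τ = 121 years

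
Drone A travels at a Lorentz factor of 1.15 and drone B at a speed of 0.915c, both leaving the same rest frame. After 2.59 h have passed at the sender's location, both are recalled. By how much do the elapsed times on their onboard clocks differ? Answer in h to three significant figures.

A: γ = 1.15; τ_A = 2.59/1.150 = 2.252 h.
B: γ = 1/√(1 − 0.915²) = 1/√0.1628 = 2.479; τ_B = 2.59/2.479 = 1.045 h.

|τ_A − τ_B| = 1.21 h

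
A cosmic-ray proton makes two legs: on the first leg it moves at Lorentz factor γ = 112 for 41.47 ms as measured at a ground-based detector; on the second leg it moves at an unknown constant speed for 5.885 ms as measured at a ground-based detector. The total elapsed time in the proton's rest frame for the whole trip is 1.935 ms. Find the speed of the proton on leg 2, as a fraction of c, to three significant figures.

β = 0.964

Leg 1: γ = 112; τ_1 = 41.47/112.0 = 0.3703 ms.
Leg 2: speed unknown; τ_2 = 5.885/γ_2.
Total proper time: 0.3703 + τ_2 = 1.935, so τ_2 = 1.935 − 0.3703 = 1.565 ms.
γ_2 = 5.885/1.565 = 3.761; β = √(1 − 1/γ²) = √0.9293.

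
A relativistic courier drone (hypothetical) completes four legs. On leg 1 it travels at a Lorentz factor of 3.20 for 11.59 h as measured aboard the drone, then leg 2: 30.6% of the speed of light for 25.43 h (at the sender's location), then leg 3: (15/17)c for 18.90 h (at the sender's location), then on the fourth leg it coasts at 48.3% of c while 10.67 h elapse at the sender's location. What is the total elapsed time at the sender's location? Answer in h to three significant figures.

Leg 1: γ = 3.20; Δt_1 = 3.200 × 11.59 = 37.09 h.
Leg 2: 25.43 h is already measured at the sender's location.
Leg 3: 18.90 h is already measured at the sender's location.
Leg 4: 10.67 h is already measured at the sender's location.
Total: 37.09 + 25.43 + 18.90 + 10.67 h.

Δt = 92.1 h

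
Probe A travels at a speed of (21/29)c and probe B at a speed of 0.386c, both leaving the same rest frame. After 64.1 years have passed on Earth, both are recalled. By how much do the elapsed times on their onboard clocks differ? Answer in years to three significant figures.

|τ_A − τ_B| = 14.9 years

A: γ = 1/√(1 − (21/29)²) = 29/20 = 1.450; τ_A = 64.1/1.450 = 44.21 years.
B: γ = 1/√(1 − 0.386²) = 1/√0.8510 = 1.084; τ_B = 64.1/1.084 = 59.13 years.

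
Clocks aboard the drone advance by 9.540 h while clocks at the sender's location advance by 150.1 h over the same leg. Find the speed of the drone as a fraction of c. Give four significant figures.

The proper time is measured aboard the drone (both events occur at the drone's location); Δt is measured at the sender's location. γ = Δt/τ = 150.1/9.540 = 15.73.
β = √(1 − 1/γ²) = √(1 − 0.004040) = √0.9960

β = 0.9980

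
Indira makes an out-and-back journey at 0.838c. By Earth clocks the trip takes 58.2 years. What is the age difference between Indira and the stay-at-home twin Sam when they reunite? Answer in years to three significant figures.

γ = 1/√(1 − 0.838²) = 1/√0.2978 = 1.833
Indira's elapsed proper time: τ = 58.2/1.833 = 31.76 years.
Age gap = Δt − τ = 58.2 − 31.76 years.

Δt − τ = 26.4 years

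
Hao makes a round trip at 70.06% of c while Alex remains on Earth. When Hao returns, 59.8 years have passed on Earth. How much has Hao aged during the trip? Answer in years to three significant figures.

β = 0.7006; γ = 1/√(1 − 0.7006²) = 1/√0.5092 = 1.401
Hao's clock measures proper time along the trip: τ = Δt/γ = 59.8/1.401 years.

τ = 42.7 years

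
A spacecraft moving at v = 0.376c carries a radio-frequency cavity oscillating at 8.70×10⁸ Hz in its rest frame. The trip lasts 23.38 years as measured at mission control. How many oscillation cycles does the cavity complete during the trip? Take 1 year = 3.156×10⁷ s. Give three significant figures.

γ = 1/√(1 − 0.376²) = 1/√0.8586 = 1.079
The oscillator's own cycle count is N = f × τ where τ is the proper time aboard the spacecraft. τ = Δt/γ = 23.38/1.079 = 21.66 years = 6.837×10⁸ s.
N = 8.70×10⁸ × 6.837×10⁸ = 5.948×10¹⁷.

N = 5.95×10¹⁷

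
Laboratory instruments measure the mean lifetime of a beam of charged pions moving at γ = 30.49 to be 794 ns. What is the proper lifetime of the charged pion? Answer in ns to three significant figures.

γ = 30.49
The lab-frame lifetime is the dilated interval; the proper lifetime is τ₀ = Δt/γ = 794/30.49 ns.

τ₀ = 26.0 ns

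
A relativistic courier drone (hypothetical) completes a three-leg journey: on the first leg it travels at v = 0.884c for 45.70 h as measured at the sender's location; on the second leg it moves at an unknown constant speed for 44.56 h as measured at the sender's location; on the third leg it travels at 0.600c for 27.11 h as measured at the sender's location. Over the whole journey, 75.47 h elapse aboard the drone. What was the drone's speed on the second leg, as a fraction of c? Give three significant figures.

Leg 1: γ = 1/√(1 − 0.884²) = 1/√0.2185 = 2.139; τ_1 = 45.70/2.139 = 21.36 h.
Leg 2: speed unknown; τ_2 = 44.56/γ_2.
Leg 3: γ = 1/√(1 − 0.600²) = 5/4 = 1.250; τ_3 = 27.11/1.250 = 21.69 h.
Total proper time: 21.36 + τ_2 + 21.69 = 75.47, so τ_2 = 75.47 − 43.05 = 32.42 h.
γ_2 = 44.56/32.42 = 1.375; β = √(1 − 1/γ²) = √0.4707.

β = 0.686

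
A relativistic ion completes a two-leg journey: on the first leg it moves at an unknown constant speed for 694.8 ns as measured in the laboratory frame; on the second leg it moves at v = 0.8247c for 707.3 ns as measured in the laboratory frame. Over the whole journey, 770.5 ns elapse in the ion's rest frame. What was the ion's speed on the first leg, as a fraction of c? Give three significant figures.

β = 0.846

Leg 1: speed unknown; τ_1 = 694.8/γ_1.
Leg 2: γ = 1/√(1 − 0.8247²) = 1/√0.3199 = 1.768; τ_2 = 707.3/1.768 = 400.0 ns.
Total proper time: τ_1 + 400.0 = 770.5, so τ_1 = 770.5 − 400.0 = 370.5 ns.
γ_1 = 694.8/370.5 = 1.875; β = √(1 − 1/γ²) = √0.7157.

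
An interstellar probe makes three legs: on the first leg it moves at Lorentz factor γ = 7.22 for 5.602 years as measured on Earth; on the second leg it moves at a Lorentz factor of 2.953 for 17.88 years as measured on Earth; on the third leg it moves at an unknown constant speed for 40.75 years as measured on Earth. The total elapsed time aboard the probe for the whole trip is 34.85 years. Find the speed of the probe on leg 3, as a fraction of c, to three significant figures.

β = 0.726

Leg 1: γ = 7.22; τ_1 = 5.602/7.220 = 0.7759 years.
Leg 2: γ = 2.953; τ_2 = 17.88/2.953 = 6.055 years.
Leg 3: speed unknown; τ_3 = 40.75/γ_3.
Total proper time: 0.7759 + 6.055 + τ_3 = 34.85, so τ_3 = 34.85 − 6.831 = 28.02 years.
γ_3 = 40.75/28.02 = 1.454; β = √(1 − 1/γ²) = √0.5272.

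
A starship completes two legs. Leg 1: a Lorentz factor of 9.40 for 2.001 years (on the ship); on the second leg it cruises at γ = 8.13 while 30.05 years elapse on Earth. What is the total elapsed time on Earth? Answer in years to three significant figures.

Δt = 48.9 years

Leg 1: γ = 9.40; Δt_1 = 9.400 × 2.001 = 18.81 years.
Leg 2: 30.05 years is already measured on Earth.
Total: 18.81 + 30.05 years.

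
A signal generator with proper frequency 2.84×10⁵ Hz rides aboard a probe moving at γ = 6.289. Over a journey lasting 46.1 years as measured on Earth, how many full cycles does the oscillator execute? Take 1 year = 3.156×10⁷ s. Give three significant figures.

γ = 6.289
The oscillator's own cycle count is N = f × τ where τ is the proper time aboard the probe. τ = Δt/γ = 46.1/6.289 = 7.330 years = 2.313×10⁸ s.
N = 2.84×10⁵ × 2.313×10⁸ = 6.570×10¹³.

N = 6.57×10¹³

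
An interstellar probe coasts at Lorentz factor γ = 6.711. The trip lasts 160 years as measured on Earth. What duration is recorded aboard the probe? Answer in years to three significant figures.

τ = 23.8 years

γ = 6.711
The interval measured on Earth is the dilated one; the clock aboard the probe measures the proper time τ = Δt/γ = 160/6.711 years.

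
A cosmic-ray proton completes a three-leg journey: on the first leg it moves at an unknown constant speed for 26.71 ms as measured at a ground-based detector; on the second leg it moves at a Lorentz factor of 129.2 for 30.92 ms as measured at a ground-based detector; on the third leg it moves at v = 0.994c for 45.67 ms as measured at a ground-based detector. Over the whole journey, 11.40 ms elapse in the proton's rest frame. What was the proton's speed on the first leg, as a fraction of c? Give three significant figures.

β = 0.973

Leg 1: speed unknown; τ_1 = 26.71/γ_1.
Leg 2: γ = 129.2; τ_2 = 30.92/129.2 = 0.2393 ms.
Leg 3: γ = 1/√(1 − 0.994²) = 1/√0.01196 = 9.142; τ_3 = 45.67/9.142 = 4.995 ms.
Total proper time: τ_1 + 0.2393 + 4.995 = 11.40, so τ_1 = 11.40 − 5.235 = 6.165 ms.
γ_1 = 26.71/6.165 = 4.332; β = √(1 − 1/γ²) = √0.9467.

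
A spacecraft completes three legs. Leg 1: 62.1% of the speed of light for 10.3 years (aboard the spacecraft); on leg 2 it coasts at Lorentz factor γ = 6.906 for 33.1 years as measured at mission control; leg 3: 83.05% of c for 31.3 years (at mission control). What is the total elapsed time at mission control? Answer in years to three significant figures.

Leg 1: β = 0.621; γ = 1/√(1 − 0.621²) = 1/√0.6144 = 1.276; Δt_1 = 1.276 × 10.3 = 13.14 years.
Leg 2: 33.1 years is already measured at mission control.
Leg 3: 31.3 years is already measured at mission control.
Total: 13.14 + 33.10 + 31.30 years.

Δt = 77.5 years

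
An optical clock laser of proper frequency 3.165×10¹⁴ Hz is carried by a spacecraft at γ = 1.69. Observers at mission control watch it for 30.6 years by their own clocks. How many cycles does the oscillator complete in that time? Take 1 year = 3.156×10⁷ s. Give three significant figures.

N = 1.81×10²³

γ = 1.69
During 30.6 years of lab time, the oscillator's proper time advances by τ = Δt/γ = 30.6/1.690 = 18.11 years = 5.714×10⁸ s.
N = f × τ = 3.165×10¹⁴ × 5.714×10⁸ = 1.809×10²³.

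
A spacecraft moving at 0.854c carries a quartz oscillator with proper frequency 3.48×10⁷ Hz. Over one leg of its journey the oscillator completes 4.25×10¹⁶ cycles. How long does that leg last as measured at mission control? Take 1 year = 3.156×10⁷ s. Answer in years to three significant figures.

γ = 1/√(1 − 0.854²) = 1/√0.2707 = 1.922
Proper time for N cycles: τ = N/f = 4.25×10¹⁶/(3.48×10⁷) = 1.221×10⁹ s = 38.70 years.
Lab-frame duration Δt = γτ = 1.922 × 38.70 = 74.38 years.

Δt = 74.4 years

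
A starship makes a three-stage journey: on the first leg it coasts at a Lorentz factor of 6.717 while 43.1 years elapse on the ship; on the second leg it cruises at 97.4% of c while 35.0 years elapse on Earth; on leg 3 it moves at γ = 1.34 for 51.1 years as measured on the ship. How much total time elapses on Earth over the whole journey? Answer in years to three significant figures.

Δt = 393 years

Leg 1: γ = 6.717; Δt_1 = 6.717 × 43.1 = 289.5 years.
Leg 2: 35.0 years is already measured on Earth.
Leg 3: γ = 1.34; Δt_3 = 1.340 × 51.1 = 68.47 years.
Total: 289.5 + 35.00 + 68.47 years.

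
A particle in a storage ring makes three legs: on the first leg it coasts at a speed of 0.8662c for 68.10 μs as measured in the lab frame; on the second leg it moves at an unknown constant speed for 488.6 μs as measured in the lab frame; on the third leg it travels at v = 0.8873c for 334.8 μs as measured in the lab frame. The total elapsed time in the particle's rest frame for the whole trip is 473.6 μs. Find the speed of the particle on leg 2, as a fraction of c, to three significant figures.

β = 0.812

Leg 1: γ = 1/√(1 − 0.8662²) = 1/√0.2497 = 2.001; τ_1 = 68.10/2.001 = 34.03 μs.
Leg 2: speed unknown; τ_2 = 488.6/γ_2.
Leg 3: γ = 1/√(1 − 0.8873²) = 1/√0.2127 = 2.168; τ_3 = 334.8/2.168 = 154.4 μs.
Total proper time: 34.03 + τ_2 + 154.4 = 473.6, so τ_2 = 473.6 − 188.4 = 285.2 μs.
γ_2 = 488.6/285.2 = 1.713; β = √(1 − 1/γ²) = √0.6594.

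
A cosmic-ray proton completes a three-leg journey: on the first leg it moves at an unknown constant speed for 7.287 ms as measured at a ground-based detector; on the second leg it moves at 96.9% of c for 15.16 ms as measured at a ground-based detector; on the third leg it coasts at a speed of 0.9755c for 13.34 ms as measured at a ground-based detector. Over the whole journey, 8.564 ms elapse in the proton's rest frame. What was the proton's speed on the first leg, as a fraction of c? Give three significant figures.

β = 0.966

Leg 1: speed unknown; τ_1 = 7.287/γ_1.
Leg 2: β = 0.969; γ = 1/√(1 − 0.969²) = 1/√0.06104 = 4.048; τ_2 = 15.16/4.048 = 3.745 ms.
Leg 3: γ = 1/√(1 − 0.9755²) = 1/√0.04840 = 4.545; τ_3 = 13.34/4.545 = 2.935 ms.
Total proper time: τ_1 + 3.745 + 2.935 = 8.564, so τ_1 = 8.564 − 6.680 = 1.884 ms.
γ_1 = 7.287/1.884 = 3.868; β = √(1 − 1/γ²) = √0.9332.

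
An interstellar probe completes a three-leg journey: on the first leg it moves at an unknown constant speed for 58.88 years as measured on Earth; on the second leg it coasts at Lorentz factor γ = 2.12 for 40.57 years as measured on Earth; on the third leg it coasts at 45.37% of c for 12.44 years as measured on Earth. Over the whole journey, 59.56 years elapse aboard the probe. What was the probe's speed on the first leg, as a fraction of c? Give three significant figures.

β = 0.867

Leg 1: speed unknown; τ_1 = 58.88/γ_1.
Leg 2: γ = 2.12; τ_2 = 40.57/2.120 = 19.14 years.
Leg 3: β = 0.4537; γ = 1/√(1 − 0.4537²) = 1/√0.7942 = 1.122; τ_3 = 12.44/1.122 = 11.09 years.
Total proper time: τ_1 + 19.14 + 11.09 = 59.56, so τ_1 = 59.56 − 30.22 = 29.34 years.
γ_1 = 58.88/29.34 = 2.007; β = √(1 − 1/γ²) = √0.7517.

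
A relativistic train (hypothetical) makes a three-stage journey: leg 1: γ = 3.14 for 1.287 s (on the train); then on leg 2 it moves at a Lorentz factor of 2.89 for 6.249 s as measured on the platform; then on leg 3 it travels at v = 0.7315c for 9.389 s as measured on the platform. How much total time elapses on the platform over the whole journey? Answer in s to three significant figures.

Leg 1: γ = 3.14; Δt_1 = 3.140 × 1.287 = 4.041 s.
Leg 2: 6.249 s is already measured on the platform.
Leg 3: 9.389 s is already measured on the platform.
Total: 4.041 + 6.249 + 9.389 s.

Δt = 19.7 s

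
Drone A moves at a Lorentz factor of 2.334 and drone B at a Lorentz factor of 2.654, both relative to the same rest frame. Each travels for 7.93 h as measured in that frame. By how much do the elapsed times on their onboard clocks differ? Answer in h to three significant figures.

A: γ = 2.334; τ_A = 7.93/2.334 = 3.398 h.
B: γ = 2.654; τ_B = 7.93/2.654 = 2.988 h.

|τ_A − τ_B| = 0.410 h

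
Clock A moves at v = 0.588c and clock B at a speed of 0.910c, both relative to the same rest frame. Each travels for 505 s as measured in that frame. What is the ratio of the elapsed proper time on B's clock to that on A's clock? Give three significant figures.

τ_B/τ_A = 0.513

A: γ = 1/√(1 − 0.588²) = 1/√0.6543 = 1.236. B: γ = 1/√(1 − 0.910²) = 1/√0.1719 = 2.412.
τ_A/τ_B = γ_B/γ_A = 2.412/1.236 = 1.951, so τ_B/τ_A = 0.5126.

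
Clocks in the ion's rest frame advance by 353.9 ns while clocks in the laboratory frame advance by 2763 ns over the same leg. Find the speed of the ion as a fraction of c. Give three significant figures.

v = 0.992c

The proper time is measured in the ion's rest frame (both events occur at the ion's location); Δt is measured in the laboratory frame. γ = Δt/τ = 2763/353.9 = 7.807.
β = √(1 − 1/γ²) = √(1 − 0.01641) = √0.9836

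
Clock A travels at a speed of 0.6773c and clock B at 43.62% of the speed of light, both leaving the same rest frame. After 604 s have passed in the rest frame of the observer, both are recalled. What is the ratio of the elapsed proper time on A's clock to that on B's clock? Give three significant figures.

τ_A/τ_B = 0.818

A: γ = 1/√(1 − 0.6773²) = 1/√0.5413 = 1.359. B: β = 0.4362; γ = 1/√(1 − 0.4362²) = 1/√0.8097 = 1.111.
τ_A/τ_B = γ_B/γ_A = 1.111/1.359 = 0.8176, so τ_A/τ_B = 0.8176.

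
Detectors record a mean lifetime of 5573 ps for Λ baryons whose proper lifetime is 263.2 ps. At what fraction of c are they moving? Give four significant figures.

v = 0.9989c

γ = Δt/τ₀ = 5573/263.2 = 21.17
β = √(1 − 1/γ²) = √(1 − 0.002230) = √0.9978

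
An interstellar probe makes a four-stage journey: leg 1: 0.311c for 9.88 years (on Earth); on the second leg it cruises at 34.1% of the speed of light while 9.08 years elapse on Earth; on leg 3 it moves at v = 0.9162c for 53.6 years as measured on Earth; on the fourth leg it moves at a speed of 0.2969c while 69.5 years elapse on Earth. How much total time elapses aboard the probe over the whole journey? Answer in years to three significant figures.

Leg 1: γ = 1/√(1 − 0.311²) = 1/√0.9033 = 1.052; τ_1 = 9.88/1.052 = 9.390 years.
Leg 2: β = 0.341; γ = 1/√(1 − 0.341²) = 1/√0.8837 = 1.064; τ_2 = 9.08/1.064 = 8.536 years.
Leg 3: γ = 1/√(1 − 0.9162²) = 1/√0.1606 = 2.495; τ_3 = 53.6/2.495 = 21.48 years.
Leg 4: γ = 1/√(1 − 0.2969²) = 1/√0.9119 = 1.047; τ_4 = 69.5/1.047 = 66.37 years.
Total: 9.390 + 8.536 + 21.48 + 66.37 years.

τ = 106 years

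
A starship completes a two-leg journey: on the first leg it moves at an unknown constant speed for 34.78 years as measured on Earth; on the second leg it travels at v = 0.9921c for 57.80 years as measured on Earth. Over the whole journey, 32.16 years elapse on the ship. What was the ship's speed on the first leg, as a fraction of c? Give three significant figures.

Leg 1: speed unknown; τ_1 = 34.78/γ_1.
Leg 2: γ = 1/√(1 − 0.9921²) = 1/√0.01574 = 7.971; τ_2 = 57.80/7.971 = 7.251 years.
Total proper time: τ_1 + 7.251 = 32.16, so τ_1 = 32.16 − 7.251 = 24.91 years.
γ_1 = 34.78/24.91 = 1.396; β = √(1 − 1/γ²) = √0.4871.

β = 0.698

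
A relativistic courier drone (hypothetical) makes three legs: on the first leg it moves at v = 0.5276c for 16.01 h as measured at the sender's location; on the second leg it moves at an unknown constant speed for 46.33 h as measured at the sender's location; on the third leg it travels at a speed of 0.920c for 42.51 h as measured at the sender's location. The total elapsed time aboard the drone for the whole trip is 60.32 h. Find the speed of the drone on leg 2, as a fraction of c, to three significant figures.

β = 0.761

Leg 1: γ = 1/√(1 − 0.5276²) = 1/√0.7216 = 1.177; τ_1 = 16.01/1.177 = 13.60 h.
Leg 2: speed unknown; τ_2 = 46.33/γ_2.
Leg 3: γ = 1/√(1 − 0.920²) = 1/√0.1536 = 2.552; τ_3 = 42.51/2.552 = 16.66 h.
Total proper time: 13.60 + τ_2 + 16.66 = 60.32, so τ_2 = 60.32 − 30.26 = 30.06 h.
γ_2 = 46.33/30.06 = 1.541; β = √(1 − 1/γ²) = √0.5791.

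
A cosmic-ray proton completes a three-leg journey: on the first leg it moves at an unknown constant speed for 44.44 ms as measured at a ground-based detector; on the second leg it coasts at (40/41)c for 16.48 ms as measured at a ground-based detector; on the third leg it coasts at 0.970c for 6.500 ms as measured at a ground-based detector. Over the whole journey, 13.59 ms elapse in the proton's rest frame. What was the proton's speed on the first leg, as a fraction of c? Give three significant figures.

β = 0.982

Leg 1: speed unknown; τ_1 = 44.44/γ_1.
Leg 2: γ = 1/√(1 − (40/41)²) = 41/9 ≈ 4.556; τ_2 = 16.48/4.556 = 3.618 ms.
Leg 3: γ = 1/√(1 − 0.970²) = 1/√0.05910 = 4.113; τ_3 = 6.500/4.113 = 1.580 ms.
Total proper time: τ_1 + 3.618 + 1.580 = 13.59, so τ_1 = 13.59 − 5.198 = 8.392 ms.
γ_1 = 44.44/8.392 = 5.295; β = √(1 − 1/γ²) = √0.9643.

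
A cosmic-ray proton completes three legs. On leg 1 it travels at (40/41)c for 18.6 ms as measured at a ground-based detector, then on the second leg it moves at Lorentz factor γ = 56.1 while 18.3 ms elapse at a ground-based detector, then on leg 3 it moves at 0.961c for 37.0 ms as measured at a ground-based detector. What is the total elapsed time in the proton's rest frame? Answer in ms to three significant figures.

Leg 1: γ = 1/√(1 − (40/41)²) = 41/9 ≈ 4.556; τ_1 = 18.6/4.556 = 4.083 ms.
Leg 2: γ = 56.1; τ_2 = 18.3/56.10 = 0.3262 ms.
Leg 3: γ = 1/√(1 − 0.961²) = 1/√0.07648 = 3.616; τ_3 = 37.0/3.616 = 10.23 ms.
Total: 4.083 + 0.3262 + 10.23 ms.

τ = 14.6 ms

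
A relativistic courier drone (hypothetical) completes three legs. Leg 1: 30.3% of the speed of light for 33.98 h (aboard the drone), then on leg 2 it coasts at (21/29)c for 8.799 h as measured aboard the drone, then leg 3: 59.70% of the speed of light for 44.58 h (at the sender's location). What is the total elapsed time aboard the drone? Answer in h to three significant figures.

τ = 78.5 h

Leg 1: 33.98 h is already measured aboard the drone.
Leg 2: 8.799 h is already measured aboard the drone.
Leg 3: β = 0.5970; γ = 1/√(1 − 0.5970²) = 1/√0.6436 = 1.247; τ_3 = 44.58/1.247 = 35.76 h.
Total: 33.98 + 8.799 + 35.76 h.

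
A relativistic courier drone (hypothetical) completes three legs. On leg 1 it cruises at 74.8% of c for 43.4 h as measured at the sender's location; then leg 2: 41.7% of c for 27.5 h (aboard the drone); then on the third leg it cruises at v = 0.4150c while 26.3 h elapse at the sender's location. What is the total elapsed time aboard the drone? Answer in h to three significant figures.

τ = 80.2 h

Leg 1: β = 0.748; γ = 1/√(1 − 0.748²) = 1/√0.4405 = 1.507; τ_1 = 43.4/1.507 = 28.80 h.
Leg 2: 27.5 h is already measured aboard the drone.
Leg 3: γ = 1/√(1 − 0.4150²) = 1/√0.8278 = 1.099; τ_3 = 26.3/1.099 = 23.93 h.
Total: 28.80 + 27.50 + 23.93 h.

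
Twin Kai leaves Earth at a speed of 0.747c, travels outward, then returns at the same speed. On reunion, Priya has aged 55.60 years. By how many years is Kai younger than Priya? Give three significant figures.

γ = 1/√(1 − 0.747²) = 1/√0.4420 = 1.504
Kai's elapsed proper time: τ = 55.60/1.504 = 36.96 years.
Age gap = Δt − τ = 55.60 − 36.96 years.

Δt − τ = 18.6 years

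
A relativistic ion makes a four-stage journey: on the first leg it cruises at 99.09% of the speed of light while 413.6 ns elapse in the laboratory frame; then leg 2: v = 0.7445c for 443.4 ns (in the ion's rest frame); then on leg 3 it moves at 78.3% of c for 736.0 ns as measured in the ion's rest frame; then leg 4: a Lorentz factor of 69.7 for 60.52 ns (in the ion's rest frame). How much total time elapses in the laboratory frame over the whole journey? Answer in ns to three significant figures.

Leg 1: 413.6 ns is already measured in the laboratory frame.
Leg 2: γ = 1/√(1 − 0.7445²) = 1/√0.4457 = 1.498; Δt_2 = 1.498 × 443.4 = 664.1 ns.
Leg 3: β = 0.783; γ = 1/√(1 − 0.783²) = 1/√0.3869 = 1.608; Δt_3 = 1.608 × 736.0 = 1183 ns.
Leg 4: γ = 69.7; Δt_4 = 69.70 × 60.52 = 4218 ns.
Total: 413.6 + 664.1 + 1183 + 4218 ns.

Δt = 6480 ns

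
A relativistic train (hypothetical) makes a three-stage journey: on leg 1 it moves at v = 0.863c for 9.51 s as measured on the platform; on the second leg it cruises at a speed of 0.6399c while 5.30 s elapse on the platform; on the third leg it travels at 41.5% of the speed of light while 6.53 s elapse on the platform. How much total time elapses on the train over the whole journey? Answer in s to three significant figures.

τ = 14.8 s

Leg 1: γ = 1/√(1 − 0.863²) = 1/√0.2552 = 1.979; τ_1 = 9.51/1.979 = 4.804 s.
Leg 2: γ = 1/√(1 − 0.6399²) = 1/√0.5905 = 1.301; τ_2 = 5.30/1.301 = 4.073 s.
Leg 3: β = 0.415; γ = 1/√(1 − 0.415²) = 1/√0.8278 = 1.099; τ_3 = 6.53/1.099 = 5.941 s.
Total: 4.804 + 4.073 + 5.941 s.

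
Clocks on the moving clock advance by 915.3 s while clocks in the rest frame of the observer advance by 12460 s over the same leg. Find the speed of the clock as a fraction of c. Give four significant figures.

The proper time is measured on the moving clock (both events occur at the clock's location); Δt is measured in the rest frame of the observer. γ = Δt/τ = 12460/915.3 = 13.61.
β = √(1 − 1/γ²) = √(1 − 0.005396) = √0.9946

v = 0.9973c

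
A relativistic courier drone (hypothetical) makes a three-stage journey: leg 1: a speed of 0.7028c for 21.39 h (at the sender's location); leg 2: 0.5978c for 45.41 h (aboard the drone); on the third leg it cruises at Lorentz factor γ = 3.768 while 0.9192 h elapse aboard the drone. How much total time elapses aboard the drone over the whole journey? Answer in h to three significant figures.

τ = 61.5 h

Leg 1: γ = 1/√(1 − 0.7028²) = 1/√0.5061 = 1.406; τ_1 = 21.39/1.406 = 15.22 h.
Leg 2: 45.41 h is already measured aboard the drone.
Leg 3: 0.9192 h is already measured aboard the drone.
Total: 15.22 + 45.41 + 0.9192 h.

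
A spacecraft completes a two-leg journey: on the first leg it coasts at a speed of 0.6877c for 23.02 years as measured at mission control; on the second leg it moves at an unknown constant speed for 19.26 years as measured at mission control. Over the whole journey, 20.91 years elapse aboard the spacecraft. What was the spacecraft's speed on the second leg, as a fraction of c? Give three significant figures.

β = 0.976

Leg 1: γ = 1/√(1 − 0.6877²) = 1/√0.5271 = 1.377; τ_1 = 23.02/1.377 = 16.71 years.
Leg 2: speed unknown; τ_2 = 19.26/γ_2.
Total proper time: 16.71 + τ_2 = 20.91, so τ_2 = 20.91 − 16.71 = 4.198 years.
γ_2 = 19.26/4.198 = 4.588; β = √(1 − 1/γ²) = √0.9525.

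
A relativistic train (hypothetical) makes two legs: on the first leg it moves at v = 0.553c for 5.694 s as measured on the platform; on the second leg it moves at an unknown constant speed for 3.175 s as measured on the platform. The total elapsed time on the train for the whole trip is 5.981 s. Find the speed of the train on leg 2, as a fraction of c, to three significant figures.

Leg 1: γ = 1/√(1 − 0.553²) = 1/√0.6942 = 1.200; τ_1 = 5.694/1.200 = 4.744 s.
Leg 2: speed unknown; τ_2 = 3.175/γ_2.
Total proper time: 4.744 + τ_2 = 5.981, so τ_2 = 5.981 − 4.744 = 1.237 s.
γ_2 = 3.175/1.237 = 2.567; β = √(1 − 1/γ²) = √0.8482.

β = 0.921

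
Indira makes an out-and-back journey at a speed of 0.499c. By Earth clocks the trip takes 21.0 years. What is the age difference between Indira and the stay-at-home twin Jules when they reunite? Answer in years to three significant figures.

γ = 1/√(1 − 0.499²) = 1/√0.7510 = 1.154
Indira's elapsed proper time: τ = 21.0/1.154 = 18.20 years.
Age gap = Δt − τ = 21.0 − 18.20 years.

Δt − τ = 2.80 years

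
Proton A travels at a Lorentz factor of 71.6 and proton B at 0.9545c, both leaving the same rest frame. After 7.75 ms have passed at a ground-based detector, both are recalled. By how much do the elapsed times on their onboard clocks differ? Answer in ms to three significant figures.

|τ_A − τ_B| = 2.20 ms

A: γ = 71.6; τ_A = 7.75/71.60 = 0.1082 ms.
B: γ = 1/√(1 − 0.9545²) = 1/√0.08893 = 3.353; τ_B = 7.75/3.353 = 2.311 ms.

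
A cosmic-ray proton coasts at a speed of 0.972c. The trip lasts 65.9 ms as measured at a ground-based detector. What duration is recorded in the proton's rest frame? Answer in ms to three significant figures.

τ = 15.5 ms

γ = 1/√(1 − 0.972²) = 1/√0.05522 = 4.256
The interval measured at a ground-based detector is the dilated one; the clock in the proton's rest frame measures the proper time τ = Δt/γ = 65.9/4.256 ms.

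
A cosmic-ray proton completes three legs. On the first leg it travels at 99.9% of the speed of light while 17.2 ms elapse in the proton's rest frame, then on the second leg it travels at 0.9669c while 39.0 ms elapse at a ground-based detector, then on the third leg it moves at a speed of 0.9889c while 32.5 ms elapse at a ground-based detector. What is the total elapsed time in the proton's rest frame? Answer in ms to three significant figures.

Leg 1: 17.2 ms is already measured in the proton's rest frame.
Leg 2: γ = 1/√(1 − 0.9669²) = 1/√0.06510 = 3.919; τ_2 = 39.0/3.919 = 9.951 ms.
Leg 3: γ = 1/√(1 − 0.9889²) = 1/√0.02208 = 6.730; τ_3 = 32.5/6.730 = 4.829 ms.
Total: 17.20 + 9.951 + 4.829 ms.

τ = 32.0 ms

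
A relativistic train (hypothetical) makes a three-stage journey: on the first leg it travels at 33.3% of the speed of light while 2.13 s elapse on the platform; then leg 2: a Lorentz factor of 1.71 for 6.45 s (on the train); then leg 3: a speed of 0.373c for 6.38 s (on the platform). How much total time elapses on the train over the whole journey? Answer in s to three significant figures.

τ = 14.4 s

Leg 1: β = 0.333; γ = 1/√(1 − 0.333²) = 1/√0.8891 = 1.061; τ_1 = 2.13/1.061 = 2.008 s.
Leg 2: 6.45 s is already measured on the train.
Leg 3: γ = 1/√(1 − 0.373²) = 1/√0.8609 = 1.078; τ_3 = 6.38/1.078 = 5.920 s.
Total: 2.008 + 6.450 + 5.920 s.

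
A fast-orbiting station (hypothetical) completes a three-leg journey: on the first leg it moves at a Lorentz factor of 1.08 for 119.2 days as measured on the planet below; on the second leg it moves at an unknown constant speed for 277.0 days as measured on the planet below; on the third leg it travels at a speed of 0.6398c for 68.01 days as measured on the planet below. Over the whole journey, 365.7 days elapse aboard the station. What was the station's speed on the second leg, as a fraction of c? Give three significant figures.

Leg 1: γ = 1.08; τ_1 = 119.2/1.080 = 110.4 days.
Leg 2: speed unknown; τ_2 = 277.0/γ_2.
Leg 3: γ = 1/√(1 − 0.6398²) = 1/√0.5907 = 1.301; τ_3 = 68.01/1.301 = 52.27 days.
Total proper time: 110.4 + τ_2 + 52.27 = 365.7, so τ_2 = 365.7 − 162.6 = 203.1 days.
γ_2 = 277.0/203.1 = 1.364; β = √(1 − 1/γ²) = √0.4626.

β = 0.680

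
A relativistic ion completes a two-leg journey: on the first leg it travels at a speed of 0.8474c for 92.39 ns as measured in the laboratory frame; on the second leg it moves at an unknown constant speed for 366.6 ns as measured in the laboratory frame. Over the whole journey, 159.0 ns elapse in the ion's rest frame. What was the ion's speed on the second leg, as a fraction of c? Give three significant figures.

Leg 1: γ = 1/√(1 − 0.8474²) = 1/√0.2819 = 1.883; τ_1 = 92.39/1.883 = 49.05 ns.
Leg 2: speed unknown; τ_2 = 366.6/γ_2.
Total proper time: 49.05 + τ_2 = 159.0, so τ_2 = 159.0 − 49.05 = 109.9 ns.
γ_2 = 366.6/109.9 = 3.334; β = √(1 − 1/γ²) = √0.9101.

β = 0.954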